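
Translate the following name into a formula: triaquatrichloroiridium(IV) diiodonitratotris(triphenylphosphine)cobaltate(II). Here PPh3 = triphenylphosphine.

Cation [Ir…]: ligand charges -3, Ir(IV) ⇒ ion charge 1+.
Anion [Co…]: ligand charges -3, Co(II) ⇒ ion charge 1−.
One 1+ cation balances one 1− anion.

[IrCl3(H2O)3][CoI2(NO3)(PPh3)3]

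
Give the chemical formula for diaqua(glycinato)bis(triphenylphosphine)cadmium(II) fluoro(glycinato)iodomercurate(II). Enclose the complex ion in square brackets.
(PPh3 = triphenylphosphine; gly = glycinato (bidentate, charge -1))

[Cd(gly)(H2O)2(PPh3)2][HgF(gly)I]

Cation [Cd…]: ligand charges -1, Cd(II) ⇒ ion charge 1+.
Anion [Hg…]: ligand charges -3, Hg(II) ⇒ ion charge 1−.
One 1+ cation balances one 1− anion.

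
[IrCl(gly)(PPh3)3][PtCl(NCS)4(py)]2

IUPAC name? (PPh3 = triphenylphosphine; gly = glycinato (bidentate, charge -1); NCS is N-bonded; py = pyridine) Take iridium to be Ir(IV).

Both ions are complex: the cation is named first with the plain metal name, the anion second with the -ate form; each ion's ligands are alphabetised independently.
Ir is given as +4; the cation's ligand charges sum to -2, so the complex cation is 2+.
With 2 anions per cation, each anion must be 2/2 = 1−.
Anion: ligand charges sum to -5; for the ion to be 1−, Pt = +4.

chloro(glycinato)tris(triphenylphosphine)iridium(IV) chlorotetraisothiocyanato(pyridine)platinate(IV)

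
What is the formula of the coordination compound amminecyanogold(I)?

[Au(CN)(NH3)]

Ligands: 1 cyano (CN, -1), 1 ammine (NH3, neutral). Ligand charge sum = -1.
With Au in oxidation state +1, the complex ion is [Au...].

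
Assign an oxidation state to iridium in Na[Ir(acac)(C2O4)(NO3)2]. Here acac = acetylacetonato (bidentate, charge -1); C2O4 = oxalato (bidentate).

1 sodium outside the brackets (+1 each) → the complex ion is 1−.
Ligand charges: 1×acac = -1; 1×C2O4 = -2; 2×NO3 = -2; sum -5.
Ir + (-5) = 1− ⇒ Ir is +4.

+4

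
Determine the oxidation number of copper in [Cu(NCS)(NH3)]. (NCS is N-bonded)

+1

No counter-ion: the bracketed complex is neutral.
Ligand charges: 1×NH3 neutral; 1×NCS = -1; sum -1.
Cu + (-1) = 0 ⇒ Cu is +1.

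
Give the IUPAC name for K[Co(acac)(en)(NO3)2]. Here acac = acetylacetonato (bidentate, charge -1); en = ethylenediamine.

The 1 potassium counter-ion carries a total charge of +1, so each complex ion is 1−.
Ligand charges: 1×acetylacetonato (-1 each), 1×ethylenediamine (neutral), 2×nitrato (-1 each); total -3. So Co + (-3) = 1−, giving Co = +2.
Ligands are named alphabetically: acetylacetonato before ethylenediamine before nitrato.
The complex ion is anionic, so cobalt takes the -ate form cobaltate(II).

potassium (acetylacetonato)(ethylenediamine)dinitratocobaltate(II)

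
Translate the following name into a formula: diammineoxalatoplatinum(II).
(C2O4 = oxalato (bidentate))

Ligands: 2 ammine (NH3, neutral), 1 oxalato (C2O4, -2). Ligand charge sum = -2.
With Pt in oxidation state +2, the complex ion is [Pt...].

[Pt(C2O4)(NH3)2]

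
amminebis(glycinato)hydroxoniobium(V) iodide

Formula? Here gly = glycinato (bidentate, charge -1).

[Nb(gly)2(NH3)(OH)]I2

Ligands: 1 hydroxo (OH, -1), 2 glycinato (gly, -1), 1 ammine (NH3, neutral). Ligand charge sum = -3.
With Nb in oxidation state +5, the complex ion is [Nb...]^2+.
Charge balance with iodide (-1) requires 1 complex ion per 2 iodide.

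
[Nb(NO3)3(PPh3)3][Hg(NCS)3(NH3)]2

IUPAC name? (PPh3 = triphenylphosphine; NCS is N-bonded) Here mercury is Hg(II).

Both ions are complex: the cation is named first with the plain metal name, the anion second with the -ate form; each ion's ligands are alphabetised independently.
Hg is given as +2; the anion's ligand charges sum to -3, so the complex anion is 1−.
With 2 anions per cation, the cation must be 2×1 = 2+.
Cation: ligand charges sum to -3; for the ion to be 2+, Nb = +5.

trinitratotris(triphenylphosphine)niobium(V) amminetriisothiocyanatomercurate(II)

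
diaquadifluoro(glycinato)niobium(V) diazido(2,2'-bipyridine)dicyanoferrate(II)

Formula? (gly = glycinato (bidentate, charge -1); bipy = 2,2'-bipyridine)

Cation [Nb…]: ligand charges -3, Nb(V) ⇒ ion charge 2+.
Anion [Fe…]: ligand charges -4, Fe(II) ⇒ ion charge 2−.
One 2+ cation balances one 2− anion.

[NbF2(gly)(H2O)2][Fe(bipy)(CN)2(N3)2]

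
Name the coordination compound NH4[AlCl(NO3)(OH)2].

The 1 ammonium counter-ion carries a total charge of +1, so each complex ion is 1−.
Ligand charges: 2×hydroxo (-1 each), 1×nitrato (-1 each), 1×chloro (-1 each); total -4. So Al + (-4) = 1−, giving Al = +3.
Ligands are named alphabetically: chloro before hydroxo before nitrato.
The complex ion is anionic, so aluminium takes the -ate form aluminate(III).

ammonium chlorodihydroxonitratoaluminate(III)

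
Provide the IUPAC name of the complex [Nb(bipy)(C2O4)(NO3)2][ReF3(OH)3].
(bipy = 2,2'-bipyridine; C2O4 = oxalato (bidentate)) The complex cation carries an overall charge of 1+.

(2,2'-bipyridine)dinitratooxalatoniobium(V) trifluorotrihydroxorhenate(V)

The complex cation is given as 1+; its ligand charges sum to -4, so Nb = +5.
A 1:1 salt means the anion carries the equal and opposite charge, 1−.
Anion: ligand charges sum to -6; for the ion to be 1−, Re = +5.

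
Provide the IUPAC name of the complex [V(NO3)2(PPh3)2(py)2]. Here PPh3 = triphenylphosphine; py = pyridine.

dinitratobis(pyridine)bis(triphenylphosphine)vanadium(II)

There is no counter-ion, so the complex is neutral overall.
Ligand charges: 2×triphenylphosphine (neutral), 2×nitrato (-1 each), 2×pyridine (neutral); total -2. So V + (-2) = 0, giving V = +2.
Ligands are named alphabetically: nitrato before pyridine before triphenylphosphine.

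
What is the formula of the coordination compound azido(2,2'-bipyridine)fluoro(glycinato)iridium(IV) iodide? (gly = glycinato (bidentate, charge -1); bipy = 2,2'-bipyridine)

Ligands: 1 glycinato (gly, -1), 1 azido (N3, -1), 1 2,2'-bipyridine (bipy, neutral), 1 fluoro (F, -1). Ligand charge sum = -3.
With Ir in oxidation state +4, the complex ion is [Ir...]^1+.
Charge balance with iodide (-1) requires 1 complex ion per 1 iodide.

[Ir(bipy)F(gly)(N3)]I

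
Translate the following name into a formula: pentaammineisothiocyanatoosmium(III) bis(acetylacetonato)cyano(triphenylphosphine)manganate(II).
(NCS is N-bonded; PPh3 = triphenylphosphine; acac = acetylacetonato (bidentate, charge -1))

[Os(NCS)(NH3)5][Mn(acac)2(CN)(PPh3)]2

Cation [Os…]: ligand charges -1, Os(III) ⇒ ion charge 2+.
Anion [Mn…]: ligand charges -3, Mn(II) ⇒ ion charge 1−.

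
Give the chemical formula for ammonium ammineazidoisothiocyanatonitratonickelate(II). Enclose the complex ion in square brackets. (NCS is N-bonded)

Ligands: 1 isothiocyanato (NCS, -1), 1 azido (N3, -1), 1 nitrato (NO3, -1), 1 ammine (NH3, neutral). Ligand charge sum = -3.
Charge balance with ammonium (+1) requires 1 complex ion per 1 ammonium.

NH4[Ni(N3)(NCS)(NH3)(NO3)]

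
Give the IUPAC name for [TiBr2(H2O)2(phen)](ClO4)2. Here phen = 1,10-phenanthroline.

The 2 perchlorate counter-ions carry a total charge of -2, so each complex ion is 2+.
Ligand charges: 1×1,10-phenanthroline (neutral), 2×aqua (neutral), 2×bromo (-1 each); total -2. So Ti + (-2) = 2+, giving Ti = +4.
Ligands are named alphabetically: aqua before bromo before phenanthroline.

diaquadibromo(1,10-phenanthroline)titanium(IV) perchlorate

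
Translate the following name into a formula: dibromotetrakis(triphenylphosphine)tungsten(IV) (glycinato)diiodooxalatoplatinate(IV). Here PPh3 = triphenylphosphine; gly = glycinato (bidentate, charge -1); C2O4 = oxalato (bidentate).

[WBr2(PPh3)4][Pt(C2O4)(gly)I2]2

Cation [W…]: ligand charges -2, W(IV) ⇒ ion charge 2+.
Anion [Pt…]: ligand charges -5, Pt(IV) ⇒ ion charge 1−.
One 2+ cation requires 2 of the 1− anion.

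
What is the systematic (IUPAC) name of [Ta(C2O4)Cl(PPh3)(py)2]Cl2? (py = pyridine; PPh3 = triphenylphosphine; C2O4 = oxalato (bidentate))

The 2 chloride counter-ions carry a total charge of -2, so each complex ion is 2+.
Ligand charges: 1×chloro (-1 each), 2×pyridine (neutral), 1×triphenylphosphine (neutral), 1×oxalato (-2 each); total -3. So Ta + (-3) = 2+, giving Ta = +5.
Ligands are named alphabetically: chloro before oxalato before pyridine before triphenylphosphine.

chlorooxalatobis(pyridine)(triphenylphosphine)tantalum(V) chloride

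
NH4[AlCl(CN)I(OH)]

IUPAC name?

The 1 ammonium counter-ion carries a total charge of +1, so each complex ion is 1−.
Ligand charges: 1×iodo (-1 each), 1×chloro (-1 each), 1×hydroxo (-1 each), 1×cyano (-1 each); total -4. So Al + (-4) = 1−, giving Al = +3.
The complex ion is anionic, so aluminium takes the -ate form aluminate(III).

ammonium chlorocyanohydroxoiodoaluminate(III)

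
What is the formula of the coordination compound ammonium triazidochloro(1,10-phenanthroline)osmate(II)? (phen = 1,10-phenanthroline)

Ligands: 1 chloro (Cl, -1), 3 azido (N3, -1), 1 1,10-phenanthroline (phen, neutral). Ligand charge sum = -4.
Charge balance with ammonium (+1) requires 1 complex ion per 2 ammonium.

(NH4)2[OsCl(N3)3(phen)]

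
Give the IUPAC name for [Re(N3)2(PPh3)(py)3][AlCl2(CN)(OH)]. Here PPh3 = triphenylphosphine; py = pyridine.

Both ions are complex: the cation is named first with the plain metal name, the anion second with the -ate form; each ion's ligands are alphabetised independently.
Aluminium is always +3 in its complexes; the anion's ligand charges sum to -4, so the complex anion is 1−.
A 1:1 salt means the cation carries the equal and opposite charge, 1+.
Cation: ligand charges sum to -2; for the ion to be 1+, Re = +3.

diazidotris(pyridine)(triphenylphosphine)rhenium(III) dichlorocyanohydroxoaluminate(III)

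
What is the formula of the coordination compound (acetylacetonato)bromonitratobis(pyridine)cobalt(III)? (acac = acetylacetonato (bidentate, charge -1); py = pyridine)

Ligands: 1 nitrato (NO3, -1), 1 bromo (Br, -1), 1 acetylacetonato (acac, -1), 2 pyridine (py, neutral). Ligand charge sum = -3.
With Co in oxidation state +3, the complex ion is [Co...].

[Co(acac)Br(NO3)(py)2]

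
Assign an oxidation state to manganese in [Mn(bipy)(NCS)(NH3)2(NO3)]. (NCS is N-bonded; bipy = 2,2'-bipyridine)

+2

No counter-ion: the bracketed complex is neutral.
Ligand charges: 1×NO3 = -1; 2×NH3 neutral; 1×NCS = -1; 1×bipy neutral; sum -2.
Mn + (-2) = 0 ⇒ Mn is +2.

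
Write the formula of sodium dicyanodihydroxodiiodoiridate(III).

Na3[Ir(CN)2I2(OH)2]

Ligands: 2 iodo (I, -1), 2 hydroxo (OH, -1), 2 cyano (CN, -1). Ligand charge sum = -6.
Charge balance with sodium (+1) requires 1 complex ion per 3 sodium.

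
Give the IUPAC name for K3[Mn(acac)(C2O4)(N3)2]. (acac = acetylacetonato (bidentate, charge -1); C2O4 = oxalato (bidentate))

The 3 potassium counter-ions carry a total charge of +3, so each complex ion is 3−.
Ligand charges: 1×acetylacetonato (-1 each), 1×oxalato (-2 each), 2×azido (-1 each); total -5. So Mn + (-5) = 3−, giving Mn = +2.
Ligands are named alphabetically: acetylacetonato before azido before oxalato.
The complex ion is anionic, so manganese takes the -ate form manganate(II).

potassium (acetylacetonato)diazidooxalatomanganate(II)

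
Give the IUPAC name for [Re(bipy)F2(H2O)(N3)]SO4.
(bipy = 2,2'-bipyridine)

aquaazido(2,2'-bipyridine)difluororhenium(V) sulfate

The 1 sulfate counter-ion carries a total charge of -2, so each complex ion is 2+.
Ligand charges: 1×azido (-1 each), 2×fluoro (-1 each), 1×aqua (neutral), 1×2,2'-bipyridine (neutral); total -3. So Re + (-3) = 2+, giving Re = +5.
Ligands are named alphabetically: aqua before azido before bipyridine before fluoro.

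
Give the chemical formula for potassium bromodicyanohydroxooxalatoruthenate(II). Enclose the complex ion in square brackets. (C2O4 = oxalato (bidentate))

K4[RuBr(C2O4)(CN)2(OH)]

Ligands: 1 oxalato (C2O4, -2), 1 hydroxo (OH, -1), 2 cyano (CN, -1), 1 bromo (Br, -1). Ligand charge sum = -6.
With Ru in oxidation state +2, the complex ion is [Ru...]^4−.
Charge balance with potassium (+1) requires 1 complex ion per 4 potassium.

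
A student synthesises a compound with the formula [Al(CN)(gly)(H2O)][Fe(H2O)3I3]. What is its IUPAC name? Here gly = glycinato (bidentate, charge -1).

Aluminium is always +3 in its complexes; the cation's ligand charges sum to -2, so the complex cation is 1+.
A 1:1 salt means the anion carries the equal and opposite charge, 1−.
Anion: ligand charges sum to -3; for the ion to be 1−, Fe = +2.

aquacyano(glycinato)aluminium(III) triaquatriiodoferrate(II)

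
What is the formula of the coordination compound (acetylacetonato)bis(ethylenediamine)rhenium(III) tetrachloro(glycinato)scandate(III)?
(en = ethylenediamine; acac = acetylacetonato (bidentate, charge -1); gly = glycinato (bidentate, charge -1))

Cation [Re…]: ligand charges -1, Re(III) ⇒ ion charge 2+.
Anion [Sc…]: ligand charges -5, Sc(III) ⇒ ion charge 2−.
One 2+ cation balances one 2− anion.

[Re(acac)(en)2][ScCl4(gly)]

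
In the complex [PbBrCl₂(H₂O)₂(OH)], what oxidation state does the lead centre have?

No counter-ion: the bracketed complex is neutral.
Ligand charges: 2×Cl = -2; 2×H2O neutral; 1×Br = -1; 1×OH = -1; sum -4.
Pb + (-4) = 0 ⇒ Pb is +4.

+4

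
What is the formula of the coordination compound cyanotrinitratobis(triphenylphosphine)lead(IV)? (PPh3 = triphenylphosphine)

Ligands: 2 triphenylphosphine (PPh3, neutral), 3 nitrato (NO3, -1), 1 cyano (CN, -1). Ligand charge sum = -4.
With Pb in oxidation state +4, the complex ion is [Pb...].

[Pb(CN)(NO3)3(PPh3)2]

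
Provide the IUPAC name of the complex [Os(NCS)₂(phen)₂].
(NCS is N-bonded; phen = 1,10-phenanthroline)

diisothiocyanatobis(1,10-phenanthroline)osmium(II)

There is no counter-ion, so the complex is neutral overall.
Ligand charges: 2×isothiocyanato (-1 each), 2×1,10-phenanthroline (neutral); total -2. So Os + (-2) = 0, giving Os = +2.
Ligands are named alphabetically: isothiocyanato before phenanthroline.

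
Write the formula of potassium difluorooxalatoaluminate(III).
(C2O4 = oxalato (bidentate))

Ligands: 1 oxalato (C2O4, -2), 2 fluoro (F, -1). Ligand charge sum = -4.
Charge balance with potassium (+1) requires 1 complex ion per 1 potassium.

K[Al(C2O4)F2]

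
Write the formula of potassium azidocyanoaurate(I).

K[Au(CN)(N3)]

Ligands: 1 azido (N3, -1), 1 cyano (CN, -1). Ligand charge sum = -2.
Charge balance with potassium (+1) requires 1 complex ion per 1 potassium.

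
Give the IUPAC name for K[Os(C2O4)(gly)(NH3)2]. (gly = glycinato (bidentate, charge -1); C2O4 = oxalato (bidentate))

The 1 potassium counter-ion carries a total charge of +1, so each complex ion is 1−.
Ligand charges: 1×glycinato (-1 each), 2×ammine (neutral), 1×oxalato (-2 each); total -3. So Os + (-3) = 1−, giving Os = +2.
The complex ion is anionic, so osmium takes the -ate form osmate(II).

potassium diammine(glycinato)oxalatoosmate(II)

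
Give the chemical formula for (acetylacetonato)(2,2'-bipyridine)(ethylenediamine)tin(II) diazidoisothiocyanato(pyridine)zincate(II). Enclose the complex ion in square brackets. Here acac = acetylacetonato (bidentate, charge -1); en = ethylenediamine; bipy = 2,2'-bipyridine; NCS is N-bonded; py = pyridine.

Cation [Sn…]: ligand charges -1, Sn(II) ⇒ ion charge 1+.
Anion [Zn…]: ligand charges -3, Zn(II) ⇒ ion charge 1−.
One 1+ cation balances one 1− anion.

[Sn(acac)(bipy)(en)][Zn(N3)2(NCS)(py)]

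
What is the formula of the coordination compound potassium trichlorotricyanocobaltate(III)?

Ligands: 3 chloro (Cl, -1), 3 cyano (CN, -1). Ligand charge sum = -6.
With Co in oxidation state +3, the complex ion is [Co...]^3−.
Charge balance with potassium (+1) requires 1 complex ion per 3 potassium.

K3[CoCl3(CN)3]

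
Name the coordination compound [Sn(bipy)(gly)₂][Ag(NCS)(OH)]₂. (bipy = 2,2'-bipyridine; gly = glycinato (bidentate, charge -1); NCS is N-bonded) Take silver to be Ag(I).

(2,2'-bipyridine)bis(glycinato)tin(IV) hydroxoisothiocyanatoargentate(I)

Both ions are complex: the cation is named first with the plain metal name, the anion second with the -ate form; each ion's ligands are alphabetised independently.
Ag is given as +1; the anion's ligand charges sum to -2, so the complex anion is 1−.
With 2 anions per cation, the cation must be 2×1 = 2+.
Cation: ligand charges sum to -2; for the ion to be 2+, Sn = +4.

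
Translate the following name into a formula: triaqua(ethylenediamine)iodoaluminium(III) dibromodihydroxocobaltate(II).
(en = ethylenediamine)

[Al(en)(H2O)3I][CoBr2(OH)2]

Cation [Al…]: ligand charges -1, Al(III) ⇒ ion charge 2+.
Anion [Co…]: ligand charges -4, Co(II) ⇒ ion charge 2−.
One 2+ cation balances one 2− anion.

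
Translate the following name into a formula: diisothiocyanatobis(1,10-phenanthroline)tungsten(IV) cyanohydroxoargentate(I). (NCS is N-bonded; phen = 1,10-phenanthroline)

[W(NCS)2(phen)2][Ag(CN)(OH)]2

Cation [W…]: ligand charges -2, W(IV) ⇒ ion charge 2+.
Anion [Ag…]: ligand charges -2, Ag(I) ⇒ ion charge 1−.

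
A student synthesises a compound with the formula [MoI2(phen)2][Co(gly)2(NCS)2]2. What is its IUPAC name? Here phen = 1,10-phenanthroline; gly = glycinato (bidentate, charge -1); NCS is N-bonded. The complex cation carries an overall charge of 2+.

Both ions are complex: the cation is named first with the plain metal name, the anion second with the -ate form; each ion's ligands are alphabetised independently.
The complex cation is given as 2+; its ligand charges sum to -2, so Mo = +4.
With 2 anions per cation, each anion must be 2/2 = 1−.
Anion: ligand charges sum to -4; for the ion to be 1−, Co = +3.

diiodobis(1,10-phenanthroline)molybdenum(IV) bis(glycinato)diisothiocyanatocobaltate(III)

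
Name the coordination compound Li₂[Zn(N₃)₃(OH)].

The 2 lithium counter-ions carry a total charge of +2, so each complex ion is 2−.
Ligand charges: 3×azido (-1 each), 1×hydroxo (-1 each); total -4. So Zn + (-4) = 2−, giving Zn = +2.
Ligands are named alphabetically: azido before hydroxo.
The complex ion is anionic, so zinc takes the -ate form zincate(II).

lithium triazidohydroxozincate(II)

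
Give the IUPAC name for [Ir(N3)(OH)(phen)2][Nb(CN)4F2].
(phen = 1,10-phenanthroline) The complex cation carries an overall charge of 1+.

Both ions are complex: the cation is named first with the plain metal name, the anion second with the -ate form; each ion's ligands are alphabetised independently.
The complex cation is given as 1+; its ligand charges sum to -2, so Ir = +3.
A 1:1 salt means the anion carries the equal and opposite charge, 1−.
Anion: ligand charges sum to -6; for the ion to be 1−, Nb = +5.

azidohydroxobis(1,10-phenanthroline)iridium(III) tetracyanodifluoroniobate(V)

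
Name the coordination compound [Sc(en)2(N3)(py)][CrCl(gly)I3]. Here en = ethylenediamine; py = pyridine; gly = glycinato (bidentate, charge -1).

azidobis(ethylenediamine)(pyridine)scandium(III) chloro(glycinato)triiodochromate(III)

Scandium is always +3 in its complexes; the cation's ligand charges sum to -1, so the complex cation is 2+.
A 1:1 salt means the anion carries the equal and opposite charge, 2−.
Anion: ligand charges sum to -5; for the ion to be 2−, Cr = +3.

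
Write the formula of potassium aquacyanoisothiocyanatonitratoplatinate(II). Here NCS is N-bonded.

K[Pt(CN)(H2O)(NCS)(NO3)]

Ligands: 1 cyano (CN, -1), 1 aqua (H2O, neutral), 1 nitrato (NO3, -1), 1 isothiocyanato (NCS, -1). Ligand charge sum = -3.
With Pt in oxidation state +2, the complex ion is [Pt...]^1−.
Charge balance with potassium (+1) requires 1 complex ion per 1 potassium.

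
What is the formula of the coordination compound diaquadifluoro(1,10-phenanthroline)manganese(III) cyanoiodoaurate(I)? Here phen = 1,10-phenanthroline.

[MnF2(H2O)2(phen)][Au(CN)I]

Cation [Mn…]: ligand charges -2, Mn(III) ⇒ ion charge 1+.
Anion [Au…]: ligand charges -2, Au(I) ⇒ ion charge 1−.
One 1+ cation balances one 1− anion.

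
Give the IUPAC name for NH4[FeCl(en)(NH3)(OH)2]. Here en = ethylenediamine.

The 1 ammonium counter-ion carries a total charge of +1, so each complex ion is 1−.
Ligand charges: 2×hydroxo (-1 each), 1×ammine (neutral), 1×ethylenediamine (neutral), 1×chloro (-1 each); total -3. So Fe + (-3) = 1−, giving Fe = +2.
Ligands are named alphabetically: ammine before chloro before ethylenediamine before hydroxo.
The complex ion is anionic, so iron takes the -ate form ferrate(II).

ammonium amminechloro(ethylenediamine)dihydroxoferrate(II)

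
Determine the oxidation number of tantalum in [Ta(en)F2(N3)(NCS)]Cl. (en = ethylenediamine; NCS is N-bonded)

+5

1 chloride outside the brackets (-1 each) → the complex ion is 1+.
Ligand charges: 1×N3 = -1; 1×en neutral; 1×NCS = -1; 2×F = -2; sum -4.
Ta + (-4) = 1+ ⇒ Ta is +5.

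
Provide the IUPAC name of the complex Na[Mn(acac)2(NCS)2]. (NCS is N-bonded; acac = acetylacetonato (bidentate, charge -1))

sodium bis(acetylacetonato)diisothiocyanatomanganate(III)

The 1 sodium counter-ion carries a total charge of +1, so each complex ion is 1−.
Ligand charges: 2×isothiocyanato (-1 each), 2×acetylacetonato (-1 each); total -4. So Mn + (-4) = 1−, giving Mn = +3.
Ligands are named alphabetically: acetylacetonato before isothiocyanato.
The complex ion is anionic, so manganese takes the -ate form manganate(III).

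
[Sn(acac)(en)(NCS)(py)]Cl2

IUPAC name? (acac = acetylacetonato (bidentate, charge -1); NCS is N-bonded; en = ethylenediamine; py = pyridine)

(acetylacetonato)(ethylenediamine)isothiocyanato(pyridine)tin(IV) chloride

The 2 chloride counter-ions carry a total charge of -2, so each complex ion is 2+.
Ligand charges: 1×acetylacetonato (-1 each), 1×isothiocyanato (-1 each), 1×ethylenediamine (neutral), 1×pyridine (neutral); total -2. So Sn + (-2) = 2+, giving Sn = +4.
Ligands are named alphabetically: acetylacetonato before ethylenediamine before isothiocyanato before pyridine.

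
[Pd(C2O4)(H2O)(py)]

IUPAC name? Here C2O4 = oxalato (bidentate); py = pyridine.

aquaoxalato(pyridine)palladium(II)

There is no counter-ion, so the complex is neutral overall.
Ligand charges: 1×oxalato (-2 each), 1×aqua (neutral), 1×pyridine (neutral); total -2. So Pd + (-2) = 0, giving Pd = +2.
Ligands are named alphabetically: aqua before oxalato before pyridine.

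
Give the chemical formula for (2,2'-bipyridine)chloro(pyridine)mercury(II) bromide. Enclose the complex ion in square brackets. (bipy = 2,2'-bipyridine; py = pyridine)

[Hg(bipy)Cl(py)]Br

Ligands: 1 2,2'-bipyridine (bipy, neutral), 1 chloro (Cl, -1), 1 pyridine (py, neutral). Ligand charge sum = -1.
Charge balance with bromide (-1) requires 1 complex ion per 1 bromide.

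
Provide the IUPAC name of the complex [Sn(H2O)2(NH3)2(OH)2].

diamminediaquadihydroxotin(II)

There is no counter-ion, so the complex is neutral overall.
Ligand charges: 2×hydroxo (-1 each), 2×ammine (neutral), 2×aqua (neutral); total -2. So Sn + (-2) = 0, giving Sn = +2.
Ligands are named alphabetically: ammine before aqua before hydroxo.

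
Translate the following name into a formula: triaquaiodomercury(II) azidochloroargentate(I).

Cation [Hg…]: ligand charges -1, Hg(II) ⇒ ion charge 1+.
Anion [Ag…]: ligand charges -2, Ag(I) ⇒ ion charge 1−.
One 1+ cation balances one 1− anion.

[Hg(H2O)3I][AgCl(N3)]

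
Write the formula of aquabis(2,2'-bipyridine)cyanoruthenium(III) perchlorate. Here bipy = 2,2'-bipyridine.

[Ru(bipy)2(CN)(H2O)](ClO4)2

Ligands: 2 2,2'-bipyridine (bipy, neutral), 1 aqua (H2O, neutral), 1 cyano (CN, -1). Ligand charge sum = -1.
Charge balance with perchlorate (-1) requires 1 complex ion per 2 perchlorate.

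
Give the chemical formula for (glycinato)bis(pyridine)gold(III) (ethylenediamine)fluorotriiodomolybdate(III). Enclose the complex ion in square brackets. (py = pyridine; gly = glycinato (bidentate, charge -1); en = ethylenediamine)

[Au(gly)(py)2][Mo(en)FI3]2

Cation [Au…]: ligand charges -1, Au(III) ⇒ ion charge 2+.
Anion [Mo…]: ligand charges -4, Mo(III) ⇒ ion charge 1−.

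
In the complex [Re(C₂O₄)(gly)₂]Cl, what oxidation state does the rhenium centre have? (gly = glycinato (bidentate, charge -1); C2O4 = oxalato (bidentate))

1 chloride outside the brackets (-1 each) → the complex ion is 1+.
Ligand charges: 2×gly = -2; 1×C2O4 = -2; sum -4.
Re + (-4) = 1+ ⇒ Re is +5.

+5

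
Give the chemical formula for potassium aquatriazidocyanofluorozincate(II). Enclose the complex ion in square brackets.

Ligands: 1 aqua (H2O, neutral), 1 cyano (CN, -1), 1 fluoro (F, -1), 3 azido (N3, -1). Ligand charge sum = -5.
With Zn in oxidation state +2, the complex ion is [Zn...]^3−.
Charge balance with potassium (+1) requires 1 complex ion per 3 potassium.

K3[Zn(CN)F(H2O)(N3)3]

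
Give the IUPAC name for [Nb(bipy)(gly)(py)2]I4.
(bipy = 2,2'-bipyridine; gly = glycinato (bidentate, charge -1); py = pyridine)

The 4 iodide counter-ions carry a total charge of -4, so each complex ion is 4+.
Ligand charges: 1×2,2'-bipyridine (neutral), 1×glycinato (-1 each), 2×pyridine (neutral); total -1. So Nb + (-1) = 4+, giving Nb = +5.
Ligands are named alphabetically: bipyridine before glycinato before pyridine.

(2,2'-bipyridine)(glycinato)bis(pyridine)niobium(V) iodide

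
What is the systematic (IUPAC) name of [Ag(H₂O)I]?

aquaiodosilver(I)

There is no counter-ion, so the complex is neutral overall.
Ligand charges: 1×aqua (neutral), 1×iodo (-1 each); total -1. So Ag + (-1) = 0, giving Ag = +1.
Ligands are named alphabetically: aqua before iodo.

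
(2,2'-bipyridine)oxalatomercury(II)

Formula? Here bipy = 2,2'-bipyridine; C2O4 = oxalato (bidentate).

[Hg(bipy)(C2O4)]

Ligands: 1 2,2'-bipyridine (bipy, neutral), 1 oxalato (C2O4, -2). Ligand charge sum = -2.
With Hg in oxidation state +2, the complex ion is [Hg...].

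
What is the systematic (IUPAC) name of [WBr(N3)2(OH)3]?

There is no counter-ion, so the complex is neutral overall.
Ligand charges: 3×hydroxo (-1 each), 1×bromo (-1 each), 2×azido (-1 each); total -6. So W + (-6) = 0, giving W = +6.
Ligands are named alphabetically: azido before bromo before hydroxo.

diazidobromotrihydroxotungsten(VI)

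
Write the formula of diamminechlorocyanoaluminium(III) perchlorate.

Ligands: 1 chloro (Cl, -1), 1 cyano (CN, -1), 2 ammine (NH3, neutral). Ligand charge sum = -2.
Charge balance with perchlorate (-1) requires 1 complex ion per 1 perchlorate.

[AlCl(CN)(NH3)2]ClO4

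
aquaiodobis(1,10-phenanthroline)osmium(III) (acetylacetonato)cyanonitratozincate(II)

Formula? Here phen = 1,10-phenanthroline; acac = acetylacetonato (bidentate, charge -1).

[Os(H2O)I(phen)2][Zn(acac)(CN)(NO3)]2

Cation [Os…]: ligand charges -1, Os(III) ⇒ ion charge 2+.
Anion [Zn…]: ligand charges -3, Zn(II) ⇒ ion charge 1−.
One 2+ cation requires 2 of the 1− anion.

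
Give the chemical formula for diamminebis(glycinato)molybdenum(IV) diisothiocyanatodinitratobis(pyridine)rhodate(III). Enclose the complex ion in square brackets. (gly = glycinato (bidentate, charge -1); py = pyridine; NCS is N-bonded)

Cation [Mo…]: ligand charges -2, Mo(IV) ⇒ ion charge 2+.
Anion [Rh…]: ligand charges -4, Rh(III) ⇒ ion charge 1−.
One 2+ cation requires 2 of the 1− anion.

[Mo(gly)2(NH3)2][Rh(NCS)2(NO3)2(py)2]2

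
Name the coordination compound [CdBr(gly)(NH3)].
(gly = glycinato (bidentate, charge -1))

amminebromo(glycinato)cadmium(II)

There is no counter-ion, so the complex is neutral overall.
Ligand charges: 1×bromo (-1 each), 1×ammine (neutral), 1×glycinato (-1 each); total -2. So Cd + (-2) = 0, giving Cd = +2.
Ligands are named alphabetically: ammine before bromo before glycinato.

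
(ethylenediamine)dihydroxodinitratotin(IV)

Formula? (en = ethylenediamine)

[Sn(en)(NO3)2(OH)2]

Ligands: 2 nitrato (NO3, -1), 1 ethylenediamine (en, neutral), 2 hydroxo (OH, -1). Ligand charge sum = -4.
With Sn in oxidation state +4, the complex ion is [Sn...].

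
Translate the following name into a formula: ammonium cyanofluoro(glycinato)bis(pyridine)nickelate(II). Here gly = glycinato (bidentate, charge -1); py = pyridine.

NH4[Ni(CN)F(gly)(py)2]

Ligands: 1 fluoro (F, -1), 1 cyano (CN, -1), 1 glycinato (gly, -1), 2 pyridine (py, neutral). Ligand charge sum = -3.
With Ni in oxidation state +2, the complex ion is [Ni...]^1−.
Charge balance with ammonium (+1) requires 1 complex ion per 1 ammonium.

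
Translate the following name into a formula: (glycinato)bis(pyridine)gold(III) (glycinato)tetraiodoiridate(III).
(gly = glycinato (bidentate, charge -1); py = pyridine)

[Au(gly)(py)2][Ir(gly)I4]

Cation [Au…]: ligand charges -1, Au(III) ⇒ ion charge 2+.
Anion [Ir…]: ligand charges -5, Ir(III) ⇒ ion charge 2−.
One 2+ cation balances one 2− anion.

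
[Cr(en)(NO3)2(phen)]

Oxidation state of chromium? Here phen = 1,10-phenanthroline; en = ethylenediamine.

+2

No counter-ion: the bracketed complex is neutral.
Ligand charges: 1×phen neutral; 1×en neutral; 2×NO3 = -2; sum -2.
Cr + (-2) = 0 ⇒ Cr is +2.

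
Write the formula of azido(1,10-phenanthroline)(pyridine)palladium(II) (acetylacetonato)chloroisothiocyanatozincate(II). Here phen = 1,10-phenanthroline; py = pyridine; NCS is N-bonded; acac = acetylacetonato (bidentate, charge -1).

[Pd(N3)(phen)(py)][Zn(acac)Cl(NCS)]

Cation [Pd…]: ligand charges -1, Pd(II) ⇒ ion charge 1+.
Anion [Zn…]: ligand charges -3, Zn(II) ⇒ ion charge 1−.
One 1+ cation balances one 1− anion.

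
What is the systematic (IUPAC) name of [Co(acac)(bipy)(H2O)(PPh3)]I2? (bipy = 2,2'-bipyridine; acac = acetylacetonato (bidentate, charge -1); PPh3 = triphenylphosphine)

The 2 iodide counter-ions carry a total charge of -2, so each complex ion is 2+.
Ligand charges: 1×2,2'-bipyridine (neutral), 1×acetylacetonato (-1 each), 1×triphenylphosphine (neutral), 1×aqua (neutral); total -1. So Co + (-1) = 2+, giving Co = +3.
Ligands are named alphabetically: acetylacetonato before aqua before bipyridine before triphenylphosphine.

(acetylacetonato)aqua(2,2'-bipyridine)(triphenylphosphine)cobalt(III) iodide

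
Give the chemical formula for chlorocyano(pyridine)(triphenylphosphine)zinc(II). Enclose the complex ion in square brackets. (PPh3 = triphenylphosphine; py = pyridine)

Ligands: 1 triphenylphosphine (PPh3, neutral), 1 chloro (Cl, -1), 1 pyridine (py, neutral), 1 cyano (CN, -1). Ligand charge sum = -2.
With Zn in oxidation state +2, the complex ion is [Zn...].

[ZnCl(CN)(PPh3)(py)]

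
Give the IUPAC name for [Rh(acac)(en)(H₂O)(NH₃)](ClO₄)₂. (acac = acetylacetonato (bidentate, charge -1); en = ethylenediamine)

(acetylacetonato)ammineaqua(ethylenediamine)rhodium(III) perchlorate

The 2 perchlorate counter-ions carry a total charge of -2, so each complex ion is 2+.
Ligand charges: 1×acetylacetonato (-1 each), 1×ethylenediamine (neutral), 1×ammine (neutral), 1×aqua (neutral); total -1. So Rh + (-1) = 2+, giving Rh = +3.
Ligands are named alphabetically: acetylacetonato before ammine before aqua before ethylenediamine.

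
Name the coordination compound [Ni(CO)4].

tetracarbonylnickel(0)

There is no counter-ion, so the complex is neutral overall.
Ligand charges: 4×carbonyl (neutral); total 0. So Ni + (0) = 0, giving Ni = 0.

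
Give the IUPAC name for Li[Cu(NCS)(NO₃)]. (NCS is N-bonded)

The 1 lithium counter-ion carries a total charge of +1, so each complex ion is 1−.
Ligand charges: 1×isothiocyanato (-1 each), 1×nitrato (-1 each); total -2. So Cu + (-2) = 1−, giving Cu = +1.
The complex ion is anionic, so copper takes the -ate form cuprate(I).

lithium isothiocyanatonitratocuprate(I)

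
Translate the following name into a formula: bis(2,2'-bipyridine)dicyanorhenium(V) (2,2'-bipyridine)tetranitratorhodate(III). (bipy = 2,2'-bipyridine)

[Re(bipy)2(CN)2][Rh(bipy)(NO3)4]3

Cation [Re…]: ligand charges -2, Re(V) ⇒ ion charge 3+.
Anion [Rh…]: ligand charges -4, Rh(III) ⇒ ion charge 1−.
One 3+ cation requires 3 of the 1− anion.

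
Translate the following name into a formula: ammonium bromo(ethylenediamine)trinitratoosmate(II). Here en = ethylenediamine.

(NH4)2[OsBr(en)(NO3)3]

Ligands: 1 ethylenediamine (en, neutral), 3 nitrato (NO3, -1), 1 bromo (Br, -1). Ligand charge sum = -4.
Charge balance with ammonium (+1) requires 1 complex ion per 2 ammonium.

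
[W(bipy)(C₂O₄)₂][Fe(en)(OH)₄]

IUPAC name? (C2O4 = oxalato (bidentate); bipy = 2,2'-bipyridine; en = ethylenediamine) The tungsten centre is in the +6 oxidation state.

(2,2'-bipyridine)dioxalatotungsten(VI) (ethylenediamine)tetrahydroxoferrate(II)

Both ions are complex: the cation is named first with the plain metal name, the anion second with the -ate form; each ion's ligands are alphabetised independently.
W is given as +6; the cation's ligand charges sum to -4, so the complex cation is 2+.
A 1:1 salt means the anion carries the equal and opposite charge, 2−.
Anion: ligand charges sum to -4; for the ion to be 2−, Fe = +2.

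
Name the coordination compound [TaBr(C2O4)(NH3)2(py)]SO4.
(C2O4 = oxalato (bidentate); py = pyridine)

The 1 sulfate counter-ion carries a total charge of -2, so each complex ion is 2+.
Ligand charges: 2×ammine (neutral), 1×oxalato (-2 each), 1×pyridine (neutral), 1×bromo (-1 each); total -3. So Ta + (-3) = 2+, giving Ta = +5.
Ligands are named alphabetically: ammine before bromo before oxalato before pyridine.

diamminebromooxalato(pyridine)tantalum(V) sulfate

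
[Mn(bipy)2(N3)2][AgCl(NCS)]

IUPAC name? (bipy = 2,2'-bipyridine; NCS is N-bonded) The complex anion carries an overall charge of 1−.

diazidobis(2,2'-bipyridine)manganese(III) chloroisothiocyanatoargentate(I)

The complex anion is given as 1−; its ligand charges sum to -2, so Ag = +1.
A 1:1 salt means the cation carries the equal and opposite charge, 1+.
Cation: ligand charges sum to -2; for the ion to be 1+, Mn = +3.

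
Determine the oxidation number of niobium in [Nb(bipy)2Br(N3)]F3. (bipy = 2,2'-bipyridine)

3 fluoride outside the brackets (-1 each) → the complex ion is 3+.
Ligand charges: 1×N3 = -1; 1×Br = -1; 2×bipy neutral; sum -2.
Nb + (-2) = 3+ ⇒ Nb is +5.

+5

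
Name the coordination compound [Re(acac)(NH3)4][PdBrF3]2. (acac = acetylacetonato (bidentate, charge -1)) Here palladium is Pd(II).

(acetylacetonato)tetraamminerhenium(V) bromotrifluoropalladate(II)

Both ions are complex: the cation is named first with the plain metal name, the anion second with the -ate form; each ion's ligands are alphabetised independently.
Pd is given as +2; the anion's ligand charges sum to -4, so the complex anion is 2−.
With 2 anions per cation, the cation must be 2×2 = 4+.
Cation: ligand charges sum to -1; for the ion to be 4+, Re = +5.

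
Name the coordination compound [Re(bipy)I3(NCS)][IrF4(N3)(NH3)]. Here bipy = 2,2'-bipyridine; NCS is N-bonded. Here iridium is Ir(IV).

(2,2'-bipyridine)triiodoisothiocyanatorhenium(V) ammineazidotetrafluoroiridate(IV)

Both ions are complex: the cation is named first with the plain metal name, the anion second with the -ate form; each ion's ligands are alphabetised independently.
Ir is given as +4; the anion's ligand charges sum to -5, so the complex anion is 1−.
A 1:1 salt means the cation carries the equal and opposite charge, 1+.
Cation: ligand charges sum to -4; for the ion to be 1+, Re = +5.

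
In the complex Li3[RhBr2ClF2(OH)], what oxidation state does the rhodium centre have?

3 lithium outside the brackets (+1 each) → the complex ion is 3−.
Ligand charges: 2×F = -2; 1×Cl = -1; 1×OH = -1; 2×Br = -2; sum -6.
Rh + (-6) = 3− ⇒ Rh is +3.

+3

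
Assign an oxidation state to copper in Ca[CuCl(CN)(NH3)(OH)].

1 calcium outside the brackets (+2 each) → the complex ion is 2−.
Ligand charges: 1×CN = -1; 1×OH = -1; 1×NH3 neutral; 1×Cl = -1; sum -3.
Cu + (-3) = 2− ⇒ Cu is +1.

+1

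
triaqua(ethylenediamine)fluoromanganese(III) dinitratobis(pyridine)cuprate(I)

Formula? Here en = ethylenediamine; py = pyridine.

[Mn(en)F(H2O)3][Cu(NO3)2(py)2]2

Cation [Mn…]: ligand charges -1, Mn(III) ⇒ ion charge 2+.
Anion [Cu…]: ligand charges -2, Cu(I) ⇒ ion charge 1−.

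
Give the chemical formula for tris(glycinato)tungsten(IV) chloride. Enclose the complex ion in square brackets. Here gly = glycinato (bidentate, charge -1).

[W(gly)3]Cl

Ligands: 3 glycinato (gly, -1). Ligand charge sum = -3.
With W in oxidation state +4, the complex ion is [W...]^1+.
Charge balance with chloride (-1) requires 1 complex ion per 1 chloride.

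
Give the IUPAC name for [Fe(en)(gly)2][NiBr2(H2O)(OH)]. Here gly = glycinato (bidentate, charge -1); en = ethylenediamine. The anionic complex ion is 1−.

Both ions are complex: the cation is named first with the plain metal name, the anion second with the -ate form; each ion's ligands are alphabetised independently.
The complex anion is given as 1−; its ligand charges sum to -3, so Ni = +2.
A 1:1 salt means the cation carries the equal and opposite charge, 1+.
Cation: ligand charges sum to -2; for the ion to be 1+, Fe = +3.

(ethylenediamine)bis(glycinato)iron(III) aquadibromohydroxonickelate(II)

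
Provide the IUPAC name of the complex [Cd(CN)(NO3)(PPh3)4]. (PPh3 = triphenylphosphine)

There is no counter-ion, so the complex is neutral overall.
Ligand charges: 1×nitrato (-1 each), 1×cyano (-1 each), 4×triphenylphosphine (neutral); total -2. So Cd + (-2) = 0, giving Cd = +2.
Ligands are named alphabetically: cyano before nitrato before triphenylphosphine.

cyanonitratotetrakis(triphenylphosphine)cadmium(II)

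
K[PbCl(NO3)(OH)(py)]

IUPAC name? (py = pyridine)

potassium chlorohydroxonitrato(pyridine)plumbate(II)

The 1 potassium counter-ion carries a total charge of +1, so each complex ion is 1−.
Ligand charges: 1×nitrato (-1 each), 1×hydroxo (-1 each), 1×pyridine (neutral), 1×chloro (-1 each); total -3. So Pb + (-3) = 1−, giving Pb = +2.
Ligands are named alphabetically: chloro before hydroxo before nitrato before pyridine.
The complex ion is anionic, so lead takes the -ate form plumbate(II).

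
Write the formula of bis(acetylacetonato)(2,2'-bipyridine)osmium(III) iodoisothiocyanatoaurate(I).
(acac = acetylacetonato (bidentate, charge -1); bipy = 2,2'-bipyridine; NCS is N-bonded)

Cation [Os…]: ligand charges -2, Os(III) ⇒ ion charge 1+.
Anion [Au…]: ligand charges -2, Au(I) ⇒ ion charge 1−.

[Os(acac)2(bipy)][AuI(NCS)]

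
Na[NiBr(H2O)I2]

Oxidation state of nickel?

1 sodium outside the brackets (+1 each) → the complex ion is 1−.
Ligand charges: 1×Br = -1; 1×H2O neutral; 2×I = -2; sum -3.
Ni + (-3) = 1− ⇒ Ni is +2.

+2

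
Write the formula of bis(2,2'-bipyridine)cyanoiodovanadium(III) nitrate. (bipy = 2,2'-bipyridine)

Ligands: 1 iodo (I, -1), 2 2,2'-bipyridine (bipy, neutral), 1 cyano (CN, -1). Ligand charge sum = -2.
With V in oxidation state +3, the complex ion is [V...]^1+.
Charge balance with nitrate (-1) requires 1 complex ion per 1 nitrate.

[V(bipy)2(CN)I]NO3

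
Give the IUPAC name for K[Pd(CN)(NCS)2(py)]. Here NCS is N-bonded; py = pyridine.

potassium cyanodiisothiocyanato(pyridine)palladate(II)

The 1 potassium counter-ion carries a total charge of +1, so each complex ion is 1−.
Ligand charges: 1×cyano (-1 each), 2×isothiocyanato (-1 each), 1×pyridine (neutral); total -3. So Pd + (-3) = 1−, giving Pd = +2.
Ligands are named alphabetically: cyano before isothiocyanato before pyridine.
The complex ion is anionic, so palladium takes the -ate form palladate(II).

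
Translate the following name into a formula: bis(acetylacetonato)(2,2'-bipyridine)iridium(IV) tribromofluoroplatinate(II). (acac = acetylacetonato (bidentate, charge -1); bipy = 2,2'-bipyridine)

Cation [Ir…]: ligand charges -2, Ir(IV) ⇒ ion charge 2+.
Anion [Pt…]: ligand charges -4, Pt(II) ⇒ ion charge 2−.
One 2+ cation balances one 2− anion.

[Ir(acac)2(bipy)][PtBr3F]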